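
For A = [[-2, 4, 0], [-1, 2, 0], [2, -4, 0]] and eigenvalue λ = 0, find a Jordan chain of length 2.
We seek v_1 ∈ ker(A^2) \ ker(A), then set v_{i+1} = A v_i.

One such chain is v_1 = [[1, 1, 0]]^T, v_2 = [[2, 1, -2]]^T. Check: A v_2 = [[0, 0, 0]]^T = 0.

v_1 = [[1, 1, 0]]^T, v_2 = [[2, 1, -2]]^T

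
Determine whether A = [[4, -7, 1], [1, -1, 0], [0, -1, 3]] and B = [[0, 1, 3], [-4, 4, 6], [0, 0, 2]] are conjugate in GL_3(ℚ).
Both have characteristic polynomial (x - 2)^3, but the minimal polynomial of A is (x - 2)^3 while the minimal polynomial of B is (x - 2)^2. The minimal polynomial is a similarity invariant, so A and B are not similar.

No.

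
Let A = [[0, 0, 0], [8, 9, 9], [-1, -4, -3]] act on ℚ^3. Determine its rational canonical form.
R = [[0, 0, 0], [1, 0, -9], [0, 1, 6]]

The invariant factors of A (the non-unit diagonal entries of the Smith normal form of xI - A over ℚ[x]) are x(x - 3)^2, each dividing the next. The characteristic polynomial is their product, x(x - 3)^2.

The rational canonical form is the block-diagonal matrix of companion matrices C(f_i):
R = [[0, 0, 0], [1, 0, -9], [0, 1, 6]].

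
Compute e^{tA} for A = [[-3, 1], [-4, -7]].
e^{tA} = [[(2*t + 1)*e^{-5*t}, t*e^{-5*t}], [-4*t*e^{-5*t}, (1 - 2*t)*e^{-5*t}]]

A has Jordan form J = [[-5, 1], [0, -5]] with A = PJP^{-1}, so e^{tA} = P e^{tJ} P^{-1}.

For a Jordan block J_k(λ), e^{tJ_k(λ)} = e^{λt} · (I + tN + t^2 N^2/2! + ... + t^{k-1} N^{k-1}/(k-1)!) where N is the nilpotent superdiagonal part.

Assembling the blocks and conjugating back gives the entries of e^{tA} as shown above.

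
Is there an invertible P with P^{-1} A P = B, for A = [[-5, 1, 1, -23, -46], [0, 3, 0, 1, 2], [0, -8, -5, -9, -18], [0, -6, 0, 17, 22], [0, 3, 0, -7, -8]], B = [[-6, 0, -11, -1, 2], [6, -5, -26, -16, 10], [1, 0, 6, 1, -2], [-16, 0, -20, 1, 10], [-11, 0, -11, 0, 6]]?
Both have characteristic polynomial (x - 6)(x - 3)^2(x + 5)^2, but the minimal polynomial of A is (x - 6)(x - 3)^2(x + 5)^2 while the minimal polynomial of B is (x - 6)(x - 3)^2(x + 5). The minimal polynomial is a similarity invariant, so A and B are not similar.

No.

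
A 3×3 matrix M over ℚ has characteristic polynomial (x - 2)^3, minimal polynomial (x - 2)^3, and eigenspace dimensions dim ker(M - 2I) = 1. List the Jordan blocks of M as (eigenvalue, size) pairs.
λ = 2: algebraic multiplicity 3 (exponent in χ_M), largest block size 3 (exponent in m_M), 1 block (geometric multiplicity). This forces block sizes [3].

Jordan blocks: (2, 3)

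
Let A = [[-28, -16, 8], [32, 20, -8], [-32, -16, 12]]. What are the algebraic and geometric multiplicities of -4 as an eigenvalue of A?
The characteristic polynomial is (x - 4)^2(x + 4), so the factor x + 4 appears with exponent 1: the algebraic multiplicity is 1.

rank(A + 4I) = 2, so the eigenspace has dimension 3 - 2 = 1: the geometric multiplicity is 1.

algebraic multiplicity 1, geometric multiplicity 1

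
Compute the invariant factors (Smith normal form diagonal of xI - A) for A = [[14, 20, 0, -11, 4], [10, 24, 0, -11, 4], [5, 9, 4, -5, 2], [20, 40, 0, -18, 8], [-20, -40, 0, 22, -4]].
The Jordan structure of A has elementary divisors (x - 4)^2, (x - 4)^2, (x - 4). Arranging the block sizes at each eigenvalue in decreasing order and taking row products gives the invariant factors.

Invariant factors (smallest first, each dividing the next): x - 4, (x - 4)^2, (x - 4)^2.

Check: the last factor (x - 4)^2 is the minimal polynomial, and the product (x - 4)^5 is the characteristic polynomial.

x - 4, (x - 4)^2, (x - 4)^2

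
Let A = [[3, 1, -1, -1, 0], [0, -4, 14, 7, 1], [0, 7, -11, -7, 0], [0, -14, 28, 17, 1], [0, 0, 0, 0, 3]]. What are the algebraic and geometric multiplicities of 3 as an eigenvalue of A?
algebraic multiplicity 4, geometric multiplicity 2

The characteristic polynomial is (x - 3)^4(x + 4), so the factor x - 3 appears with exponent 4: the algebraic multiplicity is 4.

rank(A - 3I) = 3, so the eigenspace has dimension 5 - 3 = 2: the geometric multiplicity is 2.

Since 2 < 4, A is not diagonalizable.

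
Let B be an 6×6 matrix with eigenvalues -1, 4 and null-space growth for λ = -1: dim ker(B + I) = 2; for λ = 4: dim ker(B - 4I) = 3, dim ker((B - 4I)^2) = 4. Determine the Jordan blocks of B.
λ = -1: successive nullity increments [2] count blocks of size ≥ k; block sizes are [1, 1].
λ = 4: successive nullity increments [3, 1] count blocks of size ≥ k; block sizes are [2, 1, 1].

Jordan blocks: (-1, 1), (-1, 1), (4, 2), (4, 1), (4, 1)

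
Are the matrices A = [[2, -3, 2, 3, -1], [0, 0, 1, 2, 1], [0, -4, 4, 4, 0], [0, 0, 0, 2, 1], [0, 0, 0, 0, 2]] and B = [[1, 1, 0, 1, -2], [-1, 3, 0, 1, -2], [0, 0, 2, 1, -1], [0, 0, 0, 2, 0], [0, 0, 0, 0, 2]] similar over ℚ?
Both have characteristic polynomial (x - 2)^5, but the minimal polynomial of A is (x - 2)^3 while the minimal polynomial of B is (x - 2)^2. The minimal polynomial is a similarity invariant, so A and B are not similar.

No.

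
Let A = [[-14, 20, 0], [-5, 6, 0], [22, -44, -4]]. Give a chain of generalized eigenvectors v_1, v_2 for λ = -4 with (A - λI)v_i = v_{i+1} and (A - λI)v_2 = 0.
We seek v_1 ∈ ker((A + 4I)^2) \ ker(A + 4I), then set v_{i+1} = (A + 4I) v_i.

One such chain is v_1 = [[-9, -4, 20]]^T, v_2 = [[10, 5, -22]]^T. Check: (A + 4I) v_2 = [[0, 0, 0]]^T = 0.

v_1 = [[-9, -4, 20]]^T, v_2 = [[10, 5, -22]]^T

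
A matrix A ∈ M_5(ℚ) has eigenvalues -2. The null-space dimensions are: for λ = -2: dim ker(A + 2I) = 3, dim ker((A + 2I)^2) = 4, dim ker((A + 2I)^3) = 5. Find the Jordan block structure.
λ = -2: successive nullity increments [3, 1, 1] count blocks of size ≥ k; block sizes are [3, 1, 1].

Jordan blocks: (-2, 3), (-2, 1), (-2, 1)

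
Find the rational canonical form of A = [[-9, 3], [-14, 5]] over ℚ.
R = [[0, 3], [1, -4]]

The invariant factors of A (the non-unit diagonal entries of the Smith normal form of xI - A over ℚ[x]) are x^2 + 4x - 3, each dividing the next. The characteristic polynomial is their product, x^2 + 4x - 3.

The rational canonical form is the block-diagonal matrix of companion matrices C(f_i):
R = [[0, 3], [1, -4]].

Note the characteristic polynomial does not split into linear factors over ℚ, so A has no Jordan form over ℚ; the rational canonical form exists over any field.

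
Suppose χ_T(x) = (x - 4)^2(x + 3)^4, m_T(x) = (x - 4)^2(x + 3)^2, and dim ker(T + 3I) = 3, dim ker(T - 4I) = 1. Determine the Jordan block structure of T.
Jordan blocks: (-3, 2), (-3, 1), (-3, 1), (4, 2)

λ = -3: algebraic multiplicity 4 (exponent in χ_T), largest block size 2 (exponent in m_T), 3 blocks (geometric multiplicity). These force block sizes [2, 1, 1].
λ = 4: algebraic multiplicity 2 (exponent in χ_T), largest block size 2 (exponent in m_T), 1 block (geometric multiplicity). This forces block sizes [2].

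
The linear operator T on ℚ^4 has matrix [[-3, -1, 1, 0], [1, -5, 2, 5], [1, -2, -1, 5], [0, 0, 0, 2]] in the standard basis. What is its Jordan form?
The characteristic polynomial is det(xI - A) = (x - 2)(x + 3)^3, so the eigenvalues are -3 (algebraic multiplicity 3), 2 (algebraic multiplicity 1).

For λ = -3: rank(A + 3I) = 3, rank((A + 3I)^2) = 2, rank((A + 3I)^3) = 1. The eigenspace has dimension 4 - 3 = 1, so there is 1 Jordan block; the rank sequence gives block sizes [3].

For λ = 2: algebraic multiplicity 1 gives one 1×1 block.

Assembling the blocks gives the Jordan form J above.

J = [[-3, 1, 0, 0], [0, -3, 1, 0], [0, 0, -3, 0], [0, 0, 0, 2]]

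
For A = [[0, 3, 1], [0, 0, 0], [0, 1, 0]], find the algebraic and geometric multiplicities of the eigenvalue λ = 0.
algebraic multiplicity 3, geometric multiplicity 1

The characteristic polynomial is x^3, so the factor x appears with exponent 3: the algebraic multiplicity is 3.

rank(A) = 2, so the eigenspace has dimension 3 - 2 = 1: the geometric multiplicity is 1.

Since 1 < 3, A is not diagonalizable.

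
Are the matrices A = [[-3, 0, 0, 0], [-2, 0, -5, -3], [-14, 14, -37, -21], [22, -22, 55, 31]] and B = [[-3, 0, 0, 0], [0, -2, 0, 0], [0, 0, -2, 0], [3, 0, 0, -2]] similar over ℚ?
Both have characteristic polynomial (x + 2)^3(x + 3), but the minimal polynomial of A is (x + 2)^2(x + 3) while the minimal polynomial of B is (x + 2)(x + 3). The minimal polynomial is a similarity invariant, so A and B are not similar.

No.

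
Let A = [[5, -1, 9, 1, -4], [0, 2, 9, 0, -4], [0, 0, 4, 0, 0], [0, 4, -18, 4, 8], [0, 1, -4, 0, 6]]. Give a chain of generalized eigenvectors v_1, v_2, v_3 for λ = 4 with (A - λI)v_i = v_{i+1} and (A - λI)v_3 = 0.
We seek v_1 ∈ ker((A - 4I)^3) \ ker((A - 4I)^2), then set v_{i+1} = (A - 4I) v_i.

One such chain is v_1 = [[2, 2, 1, -4, 1]]^T, v_2 = [[1, 1, 0, -2, 0]]^T, v_3 = [[-2, -2, 0, 4, 1]]^T. Check: (A - 4I) v_3 = [[0, 0, 0, 0, 0]]^T = 0.

v_1 = [[2, 2, 1, -4, 1]]^T, v_2 = [[1, 1, 0, -2, 0]]^T, v_3 = [[-2, -2, 0, 4, 1]]^T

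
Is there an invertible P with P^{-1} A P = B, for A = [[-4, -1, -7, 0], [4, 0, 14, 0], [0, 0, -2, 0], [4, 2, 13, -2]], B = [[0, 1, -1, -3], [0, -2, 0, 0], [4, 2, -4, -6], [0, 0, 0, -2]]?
Both have characteristic polynomial (x + 2)^4 and minimal polynomial (x + 2)^2. But rank(A + 2I) = 2 for A while rank(B + 2I) = 1 for B, so the number of Jordan blocks at λ = -2 differs. A and B are not similar.

No.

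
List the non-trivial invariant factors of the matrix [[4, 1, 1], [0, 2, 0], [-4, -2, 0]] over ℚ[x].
x - 2, (x - 2)^2

The Jordan structure of A has elementary divisors (x - 2)^2, (x - 2). Arranging the block sizes at each eigenvalue in decreasing order and taking row products gives the invariant factors.

Invariant factors (smallest first, each dividing the next): x - 2, (x - 2)^2.

Check: the last factor (x - 2)^2 is the minimal polynomial, and the product (x - 2)^3 is the characteristic polynomial.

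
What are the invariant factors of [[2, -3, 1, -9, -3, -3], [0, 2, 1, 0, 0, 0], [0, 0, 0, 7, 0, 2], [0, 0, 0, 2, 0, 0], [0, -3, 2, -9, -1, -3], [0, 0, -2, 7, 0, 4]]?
The Jordan structure of A has elementary divisors (x + 1), (x - 2)^3, (x - 2), (x - 2). Arranging the block sizes at each eigenvalue in decreasing order and taking row products gives the invariant factors.

Invariant factors (smallest first, each dividing the next): x - 2, x - 2, (x - 2)^3(x + 1).

Check: the last factor (x - 2)^3(x + 1) is the minimal polynomial, and the product (x - 2)^5(x + 1) is the characteristic polynomial.

x - 2, x - 2, (x - 2)^3(x + 1)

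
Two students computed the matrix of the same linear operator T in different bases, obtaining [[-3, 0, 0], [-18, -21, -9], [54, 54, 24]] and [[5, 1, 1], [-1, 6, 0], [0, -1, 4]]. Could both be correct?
No.

trace(A) = 0 but trace(B) = 15. The trace is a similarity invariant, so A and B are not similar.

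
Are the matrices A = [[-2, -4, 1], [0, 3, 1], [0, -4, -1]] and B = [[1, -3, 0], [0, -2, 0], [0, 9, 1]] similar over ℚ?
Both have characteristic polynomial (x - 1)^2(x + 2), but the minimal polynomial of A is (x - 1)^2(x + 2) while the minimal polynomial of B is (x - 1)(x + 2). The minimal polynomial is a similarity invariant, so A and B are not similar.

No.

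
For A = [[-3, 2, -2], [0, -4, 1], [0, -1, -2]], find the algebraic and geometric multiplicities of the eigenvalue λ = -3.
algebraic multiplicity 3, geometric multiplicity 2

The characteristic polynomial is (x + 3)^3, so the factor x + 3 appears with exponent 3: the algebraic multiplicity is 3.

rank(A + 3I) = 1, so the eigenspace has dimension 3 - 1 = 2: the geometric multiplicity is 2.

Since 2 < 3, A is not diagonalizable.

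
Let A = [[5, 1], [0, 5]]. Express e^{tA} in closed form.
e^{tA} = [[e^{5*t}, t*e^{5*t}], [0, e^{5*t}]]

A has Jordan form J = [[5, 1], [0, 5]] with A = PJP^{-1}, so e^{tA} = P e^{tJ} P^{-1}.

For a Jordan block J_k(λ), e^{tJ_k(λ)} = e^{λt} · (I + tN + t^2 N^2/2! + ... + t^{k-1} N^{k-1}/(k-1)!) where N is the nilpotent superdiagonal part.

Assembling the blocks and conjugating back gives the entries of e^{tA} as shown above.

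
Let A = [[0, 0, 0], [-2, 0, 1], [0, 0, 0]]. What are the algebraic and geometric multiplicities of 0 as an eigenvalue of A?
algebraic multiplicity 3, geometric multiplicity 2

The characteristic polynomial is x^3, so the factor x appears with exponent 3: the algebraic multiplicity is 3.

rank(A) = 1, so the eigenspace has dimension 3 - 1 = 2: the geometric multiplicity is 2.

Since 2 < 3, A is not diagonalizable.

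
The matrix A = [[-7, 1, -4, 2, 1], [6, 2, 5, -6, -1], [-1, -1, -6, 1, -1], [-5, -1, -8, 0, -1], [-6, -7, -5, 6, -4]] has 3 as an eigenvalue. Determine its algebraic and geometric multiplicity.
The characteristic polynomial is (x - 3)(x + 4)^2(x + 5)^2, so the factor x - 3 appears with exponent 1: the algebraic multiplicity is 1.

rank(A - 3I) = 4, so the eigenspace has dimension 5 - 4 = 1: the geometric multiplicity is 1.

algebraic multiplicity 1, geometric multiplicity 1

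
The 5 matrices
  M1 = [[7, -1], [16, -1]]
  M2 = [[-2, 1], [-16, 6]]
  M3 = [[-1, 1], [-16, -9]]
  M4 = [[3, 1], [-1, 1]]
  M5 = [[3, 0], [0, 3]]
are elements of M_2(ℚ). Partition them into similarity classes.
Characteristic polynomials: χ_{M1} = (x - 3)^2, χ_{M2} = (x - 2)^2, χ_{M3} = (x + 5)^2, χ_{M4} = (x - 2)^2, χ_{M5} = (x - 3)^2.

{M1}: invariant factors (x - 3)^2.

{M2, M4}: invariant factors (x - 2)^2.

{M3}: invariant factors (x + 5)^2.

{M5}: invariant factors x - 3, x - 3.

Matrices are similar if and only if their invariant-factor lists agree; the partition into similarity classes is {M1}, {M2, M4}, {M3}, {M5}.

4 classes: {M1}, {M2, M4}, {M3}, {M5}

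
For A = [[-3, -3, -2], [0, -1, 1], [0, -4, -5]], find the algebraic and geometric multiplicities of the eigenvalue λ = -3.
algebraic multiplicity 3, geometric multiplicity 1

The characteristic polynomial is (x + 3)^3, so the factor x + 3 appears with exponent 3: the algebraic multiplicity is 3.

rank(A + 3I) = 2, so the eigenspace has dimension 3 - 2 = 1: the geometric multiplicity is 1.

Since 1 < 3, A is not diagonalizable.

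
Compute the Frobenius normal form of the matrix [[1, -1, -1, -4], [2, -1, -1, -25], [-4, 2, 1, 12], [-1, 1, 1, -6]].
The invariant factors of A (the non-unit diagonal entries of the Smith normal form of xI - A over ℚ[x]) are (x + 5)(x^3 + 2x + 2), each dividing the next. The characteristic polynomial is their product, (x + 5)(x^3 + 2x + 2).

The rational canonical form is the block-diagonal matrix of companion matrices C(f_i):
R = [[0, 0, 0, -10], [1, 0, 0, -12], [0, 1, 0, -2], [0, 0, 1, -5]].

Note the characteristic polynomial does not split into linear factors over ℚ, so A has no Jordan form over ℚ; the rational canonical form exists over any field.

R = [[0, 0, 0, -10], [1, 0, 0, -12], [0, 1, 0, -2], [0, 0, 1, -5]]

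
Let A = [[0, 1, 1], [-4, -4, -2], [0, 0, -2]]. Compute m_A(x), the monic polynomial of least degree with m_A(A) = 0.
m_A(x) = (x + 2)^2

The characteristic polynomial factors as (x + 2)^3. The minimal polynomial is ∏(x - λ)^{k_λ} where k_λ is the size of the largest Jordan block at λ.

For λ = -2: rank(A + 2I) = 1, and the largest Jordan block has size 2 (the smallest k with rank((A + 2I)^k) = rank((A + 2I)^(k+1))).

So m_A(x) = (x + 2)^2.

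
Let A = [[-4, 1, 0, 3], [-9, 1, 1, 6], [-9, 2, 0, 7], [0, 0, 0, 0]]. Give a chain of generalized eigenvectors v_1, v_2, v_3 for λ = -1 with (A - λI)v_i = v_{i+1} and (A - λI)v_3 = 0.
v_1 = [[-1, -3, -2, 0]]^T, v_2 = [[0, 1, 1, 0]]^T, v_3 = [[1, 3, 3, 0]]^T

We seek v_1 ∈ ker((A + I)^3) \ ker((A + I)^2), then set v_{i+1} = (A + I) v_i.

One such chain is v_1 = [[-1, -3, -2, 0]]^T, v_2 = [[0, 1, 1, 0]]^T, v_3 = [[1, 3, 3, 0]]^T. Check: (A + I) v_3 = [[0, 0, 0, 0]]^T = 0.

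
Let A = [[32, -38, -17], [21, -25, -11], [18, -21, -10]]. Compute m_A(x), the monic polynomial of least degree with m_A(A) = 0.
The characteristic polynomial factors as (x + 1)^3. The minimal polynomial is ∏(x - λ)^{k_λ} where k_λ is the size of the largest Jordan block at λ.

For λ = -1: rank(A + I) = 2, and the largest Jordan block has size 3 (the smallest k with rank((A + I)^k) = rank((A + I)^(k+1))).

So m_A(x) = (x + 1)^3.

m_A(x) = (x + 1)^3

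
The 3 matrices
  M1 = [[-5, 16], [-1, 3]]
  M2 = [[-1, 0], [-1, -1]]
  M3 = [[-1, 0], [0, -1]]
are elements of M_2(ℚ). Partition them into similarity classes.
2 classes: {M1, M2}, {M3}

Characteristic polynomials: χ_{M1} = (x + 1)^2, χ_{M2} = (x + 1)^2, χ_{M3} = (x + 1)^2.

{M1, M2}: invariant factors (x + 1)^2.

{M3}: invariant factors x + 1, x + 1.

Matrices are similar if and only if their invariant-factor lists agree; the partition into similarity classes is {M1, M2}, {M3}.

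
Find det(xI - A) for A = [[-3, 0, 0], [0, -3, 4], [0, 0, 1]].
χ_A(x) = (x - 1)(x + 3)^2

xI - A = [[x + 3, 0, 0], [0, x + 3, -4], [0, 0, x - 1]].

Expanding det(xI - A) along the first row:
det(xI - A) = + (x + 3)·det([[x + 3, -4], [0, x - 1]]) - (0)·det([[0, -4], [0, x - 1]]) + (0)·det([[0, x + 3], [0, 0]]).

Evaluating gives χ_A(x) = x^3 + 5x^2 + 3x - 9 = (x - 1)(x + 3)^2.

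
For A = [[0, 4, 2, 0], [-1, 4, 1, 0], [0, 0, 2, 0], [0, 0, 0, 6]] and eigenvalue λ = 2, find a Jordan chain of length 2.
We seek v_1 ∈ ker((A - 2I)^2) \ ker(A - 2I), then set v_{i+1} = (A - 2I) v_i.

One such chain is v_1 = [[1, 1, 0, 0]]^T, v_2 = [[2, 1, 0, 0]]^T. Check: (A - 2I) v_2 = [[0, 0, 0, 0]]^T = 0.

v_1 = [[1, 1, 0, 0]]^T, v_2 = [[2, 1, 0, 0]]^T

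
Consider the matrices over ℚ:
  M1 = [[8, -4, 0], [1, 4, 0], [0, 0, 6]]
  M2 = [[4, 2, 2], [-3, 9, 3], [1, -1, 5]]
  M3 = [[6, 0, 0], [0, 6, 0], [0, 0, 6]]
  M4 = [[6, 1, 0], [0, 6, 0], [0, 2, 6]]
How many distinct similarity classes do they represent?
Characteristic polynomials: χ_{M1} = (x - 6)^3, χ_{M2} = (x - 6)^3, χ_{M3} = (x - 6)^3, χ_{M4} = (x - 6)^3.

{M1, M2, M4}: invariant factors x - 6, (x - 6)^2.

{M3}: invariant factors x - 6, x - 6, x - 6.

Matrices are similar if and only if their invariant-factor lists agree; the partition into similarity classes is {M1, M2, M4}, {M3}.

2 classes: {M1, M2, M4}, {M3}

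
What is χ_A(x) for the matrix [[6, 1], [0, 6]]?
χ_A(x) = (x - 6)^2

xI - A = [[x - 6, -1], [0, x - 6]].

Expanding det(xI - A) along the first row:
det(xI - A) = + (x - 6)·det([[x - 6]]) - (-1)·det([[0]]).

Evaluating gives χ_A(x) = x^2 - 12x + 36 = (x - 6)^2.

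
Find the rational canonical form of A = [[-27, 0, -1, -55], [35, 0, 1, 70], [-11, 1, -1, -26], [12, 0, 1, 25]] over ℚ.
The invariant factors of A (the non-unit diagonal entries of the Smith normal form of xI - A over ℚ[x]) are (x + 3)(x^3 + x + 5), each dividing the next. The characteristic polynomial is their product, (x + 3)(x^3 + x + 5).

The rational canonical form is the block-diagonal matrix of companion matrices C(f_i):
R = [[0, 0, 0, -15], [1, 0, 0, -8], [0, 1, 0, -1], [0, 0, 1, -3]].

Note the characteristic polynomial does not split into linear factors over ℚ, so A has no Jordan form over ℚ; the rational canonical form exists over any field.

R = [[0, 0, 0, -15], [1, 0, 0, -8], [0, 1, 0, -1], [0, 0, 1, -3]]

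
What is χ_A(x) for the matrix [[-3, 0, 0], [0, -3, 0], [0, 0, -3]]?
χ_A(x) = (x + 3)^3

xI - A = [[x + 3, 0, 0], [0, x + 3, 0], [0, 0, x + 3]].

Expanding det(xI - A) along the first row:
det(xI - A) = + (x + 3)·det([[x + 3, 0], [0, x + 3]]) - (0)·det([[0, 0], [0, x + 3]]) + (0)·det([[0, x + 3], [0, 0]]).

Evaluating gives χ_A(x) = x^3 + 9x^2 + 27x + 27 = (x + 3)^3.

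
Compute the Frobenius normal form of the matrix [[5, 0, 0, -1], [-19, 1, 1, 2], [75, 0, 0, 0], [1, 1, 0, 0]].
R = [[0, 0, 0, -75], [1, 0, 0, 10], [0, 1, 0, -4], [0, 0, 1, 6]]

The invariant factors of A (the non-unit diagonal entries of the Smith normal form of xI - A over ℚ[x]) are (x - 5)(x - 3)(x^2 + 2x + 5), each dividing the next. The characteristic polynomial is their product, (x - 5)(x - 3)(x^2 + 2x + 5).

The rational canonical form is the block-diagonal matrix of companion matrices C(f_i):
R = [[0, 0, 0, -75], [1, 0, 0, 10], [0, 1, 0, -4], [0, 0, 1, 6]].

Note the characteristic polynomial does not split into linear factors over ℚ, so A has no Jordan form over ℚ; the rational canonical form exists over any field.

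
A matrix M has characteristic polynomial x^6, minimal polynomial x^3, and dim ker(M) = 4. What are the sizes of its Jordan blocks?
λ = 0: algebraic multiplicity 6 (exponent in χ_M), largest block size 3 (exponent in m_M), 4 blocks (geometric multiplicity). These force block sizes [3, 1, 1, 1].

Jordan blocks: (0, 3), (0, 1), (0, 1), (0, 1)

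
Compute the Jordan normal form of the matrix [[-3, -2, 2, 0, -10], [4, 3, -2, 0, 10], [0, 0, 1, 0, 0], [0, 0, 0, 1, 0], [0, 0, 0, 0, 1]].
The characteristic polynomial is det(xI - A) = (x - 1)^4(x + 1), so the eigenvalues are -1 (algebraic multiplicity 1), 1 (algebraic multiplicity 4).

For λ = -1: algebraic multiplicity 1 gives one 1×1 block.

For λ = 1: rank(A - I) = 1. The eigenspace has dimension 5 - 1 = 4, so there are 4 Jordan blocks; the rank sequence gives block sizes [1, 1, 1, 1].

Assembling the blocks gives the Jordan form J above.

J = [[-1, 0, 0, 0, 0], [0, 1, 0, 0, 0], [0, 0, 1, 0, 0], [0, 0, 0, 1, 0], [0, 0, 0, 0, 1]]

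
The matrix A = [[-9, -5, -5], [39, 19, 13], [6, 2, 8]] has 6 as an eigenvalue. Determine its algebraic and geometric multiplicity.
The characteristic polynomial is (x - 6)^3, so the factor x - 6 appears with exponent 3: the algebraic multiplicity is 3.

rank(A - 6I) = 1, so the eigenspace has dimension 3 - 1 = 2: the geometric multiplicity is 2.

Since 2 < 3, A is not diagonalizable.

algebraic multiplicity 3, geometric multiplicity 2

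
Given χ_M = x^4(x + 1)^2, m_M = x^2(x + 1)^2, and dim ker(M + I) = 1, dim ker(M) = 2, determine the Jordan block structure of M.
Jordan blocks: (-1, 2), (0, 2), (0, 2)

λ = -1: algebraic multiplicity 2 (exponent in χ_M), largest block size 2 (exponent in m_M), 1 block (geometric multiplicity). This forces block sizes [2].
λ = 0: algebraic multiplicity 4 (exponent in χ_M), largest block size 2 (exponent in m_M), 2 blocks (geometric multiplicity). These force block sizes [2, 2].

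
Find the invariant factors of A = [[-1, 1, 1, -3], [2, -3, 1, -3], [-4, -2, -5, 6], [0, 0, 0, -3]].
x + 3, (x + 3)^3

The Jordan structure of A has elementary divisors (x + 3)^3, (x + 3). Arranging the block sizes at each eigenvalue in decreasing order and taking row products gives the invariant factors.

Invariant factors (smallest first, each dividing the next): x + 3, (x + 3)^3.

Check: the last factor (x + 3)^3 is the minimal polynomial, and the product (x + 3)^4 is the characteristic polynomial.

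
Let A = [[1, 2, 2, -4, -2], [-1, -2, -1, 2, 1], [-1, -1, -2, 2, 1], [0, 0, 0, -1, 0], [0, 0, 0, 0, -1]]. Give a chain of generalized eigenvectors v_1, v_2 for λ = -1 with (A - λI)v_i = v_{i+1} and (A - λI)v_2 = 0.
We seek v_1 ∈ ker((A + I)^2) \ ker(A + I), then set v_{i+1} = (A + I) v_i.

One such chain is v_1 = [[-1, 1, 0, 0, -1]]^T, v_2 = [[2, -1, -1, 0, 0]]^T. Check: (A + I) v_2 = [[0, 0, 0, 0, 0]]^T = 0.

v_1 = [[-1, 1, 0, 0, -1]]^T, v_2 = [[2, -1, -1, 0, 0]]^T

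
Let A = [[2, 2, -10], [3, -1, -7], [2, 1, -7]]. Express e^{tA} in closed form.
e^{tA} = [[(t^2 + 4*t + 1)*e^{-2*t}, 2*t*e^{-2*t}, 2*t*(-t - 5)*e^{-2*t}], [t*(t + 6)*e^{-2*t}/2, (t + 1)*e^{-2*t}, t*(-t - 7)*e^{-2*t}], [t*(t + 4)*e^{-2*t}/2, t*e^{-2*t}, (-t^2 - 5*t + 1)*e^{-2*t}]]

A has Jordan form J = [[-2, 1, 0], [0, -2, 1], [0, 0, -2]] with A = PJP^{-1}, so e^{tA} = P e^{tJ} P^{-1}.

For a Jordan block J_k(λ), e^{tJ_k(λ)} = e^{λt} · (I + tN + t^2 N^2/2! + ... + t^{k-1} N^{k-1}/(k-1)!) where N is the nilpotent superdiagonal part.

Assembling the blocks and conjugating back gives the entries of e^{tA} as shown above.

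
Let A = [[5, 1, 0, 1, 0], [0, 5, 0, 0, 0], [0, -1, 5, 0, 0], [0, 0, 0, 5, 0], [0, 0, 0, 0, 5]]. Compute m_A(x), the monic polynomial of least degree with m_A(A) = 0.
m_A(x) = (x - 5)^2

The characteristic polynomial factors as (x - 5)^5. The minimal polynomial is ∏(x - λ)^{k_λ} where k_λ is the size of the largest Jordan block at λ.

For λ = 5: rank(A - 5I) = 2, and the largest Jordan block has size 2 (the smallest k with rank((A - 5I)^k) = rank((A - 5I)^(k+1))).

So m_A(x) = (x - 5)^2.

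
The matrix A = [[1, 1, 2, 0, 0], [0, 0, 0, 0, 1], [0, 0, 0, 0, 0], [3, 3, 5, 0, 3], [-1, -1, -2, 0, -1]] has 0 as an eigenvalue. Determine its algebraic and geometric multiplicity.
algebraic multiplicity 5, geometric multiplicity 2

The characteristic polynomial is x^5, so the factor x appears with exponent 5: the algebraic multiplicity is 5.

rank(A) = 3, so the eigenspace has dimension 5 - 3 = 2: the geometric multiplicity is 2.

Since 2 < 5, A is not diagonalizable.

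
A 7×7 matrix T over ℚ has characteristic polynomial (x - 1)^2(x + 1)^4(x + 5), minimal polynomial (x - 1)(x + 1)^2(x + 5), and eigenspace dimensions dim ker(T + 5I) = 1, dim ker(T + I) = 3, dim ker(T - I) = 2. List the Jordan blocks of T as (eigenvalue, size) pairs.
λ = -5: algebraic multiplicity 1 (exponent in χ_T), largest block size 1 (exponent in m_T), 1 block (geometric multiplicity). This forces block sizes [1].
λ = -1: algebraic multiplicity 4 (exponent in χ_T), largest block size 2 (exponent in m_T), 3 blocks (geometric multiplicity). These force block sizes [2, 1, 1].
λ = 1: algebraic multiplicity 2 (exponent in χ_T), largest block size 1 (exponent in m_T), 2 blocks (geometric multiplicity). These force block sizes [1, 1].

Jordan blocks: (-5, 1), (-1, 2), (-1, 1), (-1, 1), (1, 1), (1, 1)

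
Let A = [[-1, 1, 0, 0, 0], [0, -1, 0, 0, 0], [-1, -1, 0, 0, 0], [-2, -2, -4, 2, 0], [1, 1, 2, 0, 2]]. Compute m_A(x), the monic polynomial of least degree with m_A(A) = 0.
m_A(x) = x(x - 2)(x + 1)^2

The characteristic polynomial factors as x(x - 2)^2(x + 1)^2. The minimal polynomial is ∏(x - λ)^{k_λ} where k_λ is the size of the largest Jordan block at λ.

For λ = -1: rank(A + I) = 4, and the largest Jordan block has size 2 (the smallest k with rank((A + I)^k) = rank((A + I)^(k+1))).
For λ = 0: rank(A) = 4, and the largest Jordan block has size 1 (the smallest k with rank(A^k) = rank(A^(k+1))).
For λ = 2: rank(A - 2I) = 3, and the largest Jordan block has size 1 (the smallest k with rank((A - 2I)^k) = rank((A - 2I)^(k+1))).

So m_A(x) = x(x - 2)(x + 1)^2.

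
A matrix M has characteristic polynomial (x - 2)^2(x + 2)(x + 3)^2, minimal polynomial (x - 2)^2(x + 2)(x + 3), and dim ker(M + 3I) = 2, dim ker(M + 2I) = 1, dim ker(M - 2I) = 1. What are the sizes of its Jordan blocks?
Jordan blocks: (-3, 1), (-3, 1), (-2, 1), (2, 2)

λ = -3: algebraic multiplicity 2 (exponent in χ_M), largest block size 1 (exponent in m_M), 2 blocks (geometric multiplicity). These force block sizes [1, 1].
λ = -2: algebraic multiplicity 1 (exponent in χ_M), largest block size 1 (exponent in m_M), 1 block (geometric multiplicity). This forces block sizes [1].
λ = 2: algebraic multiplicity 2 (exponent in χ_M), largest block size 2 (exponent in m_M), 1 block (geometric multiplicity). This forces block sizes [2].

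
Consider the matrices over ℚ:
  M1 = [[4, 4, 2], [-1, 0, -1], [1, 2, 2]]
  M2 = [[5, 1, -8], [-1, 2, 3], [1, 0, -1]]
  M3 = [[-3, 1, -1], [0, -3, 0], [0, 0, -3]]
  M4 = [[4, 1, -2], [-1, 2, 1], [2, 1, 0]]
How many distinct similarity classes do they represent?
Characteristic polynomials: χ_{M1} = (x - 2)^3, χ_{M2} = (x - 2)^3, χ_{M3} = (x + 3)^3, χ_{M4} = (x - 2)^3.

{M1, M2, M4}: invariant factors (x - 2)^3.

{M3}: invariant factors x + 3, (x + 3)^2.

Matrices are similar if and only if their invariant-factor lists agree; the partition into similarity classes is {M1, M2, M4}, {M3}.

2 classes: {M1, M2, M4}, {M3}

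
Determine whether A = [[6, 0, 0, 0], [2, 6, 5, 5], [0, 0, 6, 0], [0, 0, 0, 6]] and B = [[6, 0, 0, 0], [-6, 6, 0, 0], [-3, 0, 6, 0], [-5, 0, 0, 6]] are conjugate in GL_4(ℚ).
Yes.

Two matrices over a field are similar if and only if they have the same invariant factors.

Both A and B have characteristic polynomial (x - 6)^4 and minimal polynomial (x - 6)^2. Computing further, both have invariant factors x - 6, x - 6, (x - 6)^2. Hence A and B are similar.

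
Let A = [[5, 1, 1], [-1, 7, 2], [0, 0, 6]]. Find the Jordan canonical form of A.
The characteristic polynomial is det(xI - A) = (x - 6)^3, so the eigenvalues are 6 (algebraic multiplicity 3).

For λ = 6: rank(A - 6I) = 2, rank((A - 6I)^2) = 1, rank((A - 6I)^3) = 0. The eigenspace has dimension 3 - 2 = 1, so there is 1 Jordan block; the rank sequence gives block sizes [3].

Assembling the blocks gives the Jordan form J above.

J = [[6, 1, 0], [0, 6, 1], [0, 0, 6]]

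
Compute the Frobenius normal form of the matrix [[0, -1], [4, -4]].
R = [[0, -4], [1, -4]]

The invariant factors of A (the non-unit diagonal entries of the Smith normal form of xI - A over ℚ[x]) are (x + 2)^2, each dividing the next. The characteristic polynomial is their product, (x + 2)^2.

The rational canonical form is the block-diagonal matrix of companion matrices C(f_i):
R = [[0, -4], [1, -4]].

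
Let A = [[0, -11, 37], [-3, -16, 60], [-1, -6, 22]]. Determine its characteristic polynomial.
xI - A = [[x, 11, -37], [3, x + 16, -60], [1, 6, x - 22]].

Expanding det(xI - A) along the first row:
det(xI - A) = + (x)·det([[x + 16, -60], [6, x - 22]]) - (11)·det([[3, -60], [1, x - 22]]) + (-37)·det([[3, x + 16], [1, 6]]).

Evaluating gives χ_A(x) = x^3 - 6x^2 + 12x - 8 = (x - 2)^3.

χ_A(x) = (x - 2)^3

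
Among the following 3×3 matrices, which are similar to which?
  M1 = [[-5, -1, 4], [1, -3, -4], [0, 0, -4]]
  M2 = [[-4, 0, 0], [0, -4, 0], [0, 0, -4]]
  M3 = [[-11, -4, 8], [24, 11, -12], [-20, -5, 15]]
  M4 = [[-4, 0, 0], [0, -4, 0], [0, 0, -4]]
Characteristic polynomials: χ_{M1} = (x + 4)^3, χ_{M2} = (x + 4)^3, χ_{M3} = (x - 5)^3, χ_{M4} = (x + 4)^3.

{M1}: invariant factors x + 4, (x + 4)^2.

{M2, M4}: invariant factors x + 4, x + 4, x + 4.

{M3}: invariant factors x - 5, (x - 5)^2.

Matrices are similar if and only if their invariant-factor lists agree; the partition into similarity classes is {M1}, {M2, M4}, {M3}.

3 classes: {M1}, {M2, M4}, {M3}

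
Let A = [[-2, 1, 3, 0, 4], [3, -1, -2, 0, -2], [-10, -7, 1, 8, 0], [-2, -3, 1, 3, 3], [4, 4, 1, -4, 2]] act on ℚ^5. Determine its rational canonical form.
R = [[0, 0, 0, 0, 0], [1, 0, 0, 0, 8], [0, 1, 0, 0, 0], [0, 0, 1, 0, -4], [0, 0, 0, 1, 3]]

The invariant factors of A (the non-unit diagonal entries of the Smith normal form of xI - A over ℚ[x]) are x(x - 2)(x + 1)(x^2 - 2x + 4), each dividing the next. The characteristic polynomial is their product, x(x - 2)(x + 1)(x^2 - 2x + 4).

The rational canonical form is the block-diagonal matrix of companion matrices C(f_i):
R = [[0, 0, 0, 0, 0], [1, 0, 0, 0, 8], [0, 1, 0, 0, 0], [0, 0, 1, 0, -4], [0, 0, 0, 1, 3]].

Note the characteristic polynomial does not split into linear factors over ℚ, so A has no Jordan form over ℚ; the rational canonical form exists over any field.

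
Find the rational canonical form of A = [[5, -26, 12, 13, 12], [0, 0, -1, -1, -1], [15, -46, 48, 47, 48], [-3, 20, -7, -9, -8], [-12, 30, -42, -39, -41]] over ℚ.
R = [[0, -4, 0, 0, 0], [1, -1, 0, 0, 0], [0, 0, 0, 0, 20], [0, 0, 1, 0, 1], [0, 0, 0, 1, 4]]

The invariant factors of A (the non-unit diagonal entries of the Smith normal form of xI - A over ℚ[x]) are x^2 + x + 4, (x - 5)(x^2 + x + 4), each dividing the next. The characteristic polynomial is their product, (x - 5)(x^2 + x + 4)^2.

The rational canonical form is the block-diagonal matrix of companion matrices C(f_i):
R = [[0, -4, 0, 0, 0], [1, -1, 0, 0, 0], [0, 0, 0, 0, 20], [0, 0, 1, 0, 1], [0, 0, 0, 1, 4]].

Note the characteristic polynomial does not split into linear factors over ℚ, so A has no Jordan form over ℚ; the rational canonical form exists over any field.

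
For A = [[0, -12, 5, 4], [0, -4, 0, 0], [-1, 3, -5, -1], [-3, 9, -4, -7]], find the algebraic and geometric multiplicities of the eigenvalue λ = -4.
The characteristic polynomial is (x + 4)^4, so the factor x + 4 appears with exponent 4: the algebraic multiplicity is 4.

rank(A + 4I) = 2, so the eigenspace has dimension 4 - 2 = 2: the geometric multiplicity is 2.

Since 2 < 4, A is not diagonalizable.

algebraic multiplicity 4, geometric multiplicity 2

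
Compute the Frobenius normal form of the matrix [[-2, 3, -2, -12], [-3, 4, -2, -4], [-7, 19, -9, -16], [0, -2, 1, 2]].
The invariant factors of A (the non-unit diagonal entries of the Smith normal form of xI - A over ℚ[x]) are x + 3, (x - 2)(x + 1)(x + 3), each dividing the next. The characteristic polynomial is their product, (x - 2)(x + 1)(x + 3)^2.

The rational canonical form is the block-diagonal matrix of companion matrices C(f_i):
R = [[-3, 0, 0, 0], [0, 0, 0, 6], [0, 1, 0, 5], [0, 0, 1, -2]].

R = [[-3, 0, 0, 0], [0, 0, 0, 6], [0, 1, 0, 5], [0, 0, 1, -2]]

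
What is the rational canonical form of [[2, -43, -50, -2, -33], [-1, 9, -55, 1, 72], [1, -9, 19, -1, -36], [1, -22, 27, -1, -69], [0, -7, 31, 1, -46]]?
R = [[0, -12, 0, 0, 0], [1, -7, 0, 0, 0], [0, 0, 0, 0, -36], [0, 0, 1, 0, -33], [0, 0, 0, 1, -10]]

The invariant factors of A (the non-unit diagonal entries of the Smith normal form of xI - A over ℚ[x]) are (x + 3)(x + 4), (x + 3)^2(x + 4), each dividing the next. The characteristic polynomial is their product, (x + 3)^3(x + 4)^2.

The rational canonical form is the block-diagonal matrix of companion matrices C(f_i):
R = [[0, -12, 0, 0, 0], [1, -7, 0, 0, 0], [0, 0, 0, 0, -36], [0, 0, 1, 0, -33], [0, 0, 0, 1, -10]].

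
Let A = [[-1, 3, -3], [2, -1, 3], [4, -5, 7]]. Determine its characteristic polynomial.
χ_A(x) = (x - 2)^2(x - 1)

xI - A = [[x + 1, -3, 3], [-2, x + 1, -3], [-4, 5, x - 7]].

Expanding det(xI - A) along the first row:
det(xI - A) = + (x + 1)·det([[x + 1, -3], [5, x - 7]]) - (-3)·det([[-2, -3], [-4, x - 7]]) + (3)·det([[-2, x + 1], [-4, 5]]).

Evaluating gives χ_A(x) = x^3 - 5x^2 + 8x - 4 = (x - 2)^2(x - 1).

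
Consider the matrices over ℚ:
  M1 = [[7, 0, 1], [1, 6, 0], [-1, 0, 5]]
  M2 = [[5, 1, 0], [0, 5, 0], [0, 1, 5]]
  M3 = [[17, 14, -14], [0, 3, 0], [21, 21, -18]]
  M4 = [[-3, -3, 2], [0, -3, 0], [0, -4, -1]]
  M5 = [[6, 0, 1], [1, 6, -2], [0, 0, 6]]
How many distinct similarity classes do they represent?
4 classes: {M1, M5}, {M2}, {M3}, {M4}

Characteristic polynomials: χ_{M1} = (x - 6)^3, χ_{M2} = (x - 5)^3, χ_{M3} = (x - 3)^2(x + 4), χ_{M4} = (x + 1)(x + 3)^2, χ_{M5} = (x - 6)^3.

{M1, M5}: invariant factors (x - 6)^3.

{M2}: invariant factors x - 5, (x - 5)^2.

{M3}: invariant factors x - 3, (x - 3)(x + 4).

{M4}: invariant factors (x + 1)(x + 3)^2.

Matrices are similar if and only if their invariant-factor lists agree; the partition into similarity classes is {M1, M5}, {M2}, {M3}, {M4}.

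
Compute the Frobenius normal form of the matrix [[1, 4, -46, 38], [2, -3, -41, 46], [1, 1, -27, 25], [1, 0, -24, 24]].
R = [[0, 0, 0, 10], [1, 0, 0, 22], [0, 1, 0, 4], [0, 0, 1, -5]]

The invariant factors of A (the non-unit diagonal entries of the Smith normal form of xI - A over ℚ[x]) are (x + 5)(x^3 - 4x - 2), each dividing the next. The characteristic polynomial is their product, (x + 5)(x^3 - 4x - 2).

The rational canonical form is the block-diagonal matrix of companion matrices C(f_i):
R = [[0, 0, 0, 10], [1, 0, 0, 22], [0, 1, 0, 4], [0, 0, 1, -5]].

Note the characteristic polynomial does not split into linear factors over ℚ, so A has no Jordan form over ℚ; the rational canonical form exists over any field.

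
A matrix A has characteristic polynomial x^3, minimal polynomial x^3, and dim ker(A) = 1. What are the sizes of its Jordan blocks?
Jordan blocks: (0, 3)

λ = 0: algebraic multiplicity 3 (exponent in χ_A), largest block size 3 (exponent in m_A), 1 block (geometric multiplicity). This forces block sizes [3].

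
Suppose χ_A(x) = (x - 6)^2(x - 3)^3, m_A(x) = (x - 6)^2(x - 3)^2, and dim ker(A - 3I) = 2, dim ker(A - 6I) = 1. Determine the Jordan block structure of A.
λ = 3: algebraic multiplicity 3 (exponent in χ_A), largest block size 2 (exponent in m_A), 2 blocks (geometric multiplicity). These force block sizes [2, 1].
λ = 6: algebraic multiplicity 2 (exponent in χ_A), largest block size 2 (exponent in m_A), 1 block (geometric multiplicity). This forces block sizes [2].

Jordan blocks: (3, 2), (3, 1), (6, 2)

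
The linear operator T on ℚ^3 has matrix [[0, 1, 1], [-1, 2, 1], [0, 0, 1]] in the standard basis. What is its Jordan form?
J = [[1, 1, 0], [0, 1, 0], [0, 0, 1]]

The characteristic polynomial is det(xI - A) = (x - 1)^3, so the eigenvalues are 1 (algebraic multiplicity 3).

For λ = 1: rank(A - I) = 1, rank((A - I)^2) = 0. The eigenspace has dimension 3 - 1 = 2, so there are 2 Jordan blocks; the rank sequence gives block sizes [2, 1].

Assembling the blocks gives the Jordan form J above.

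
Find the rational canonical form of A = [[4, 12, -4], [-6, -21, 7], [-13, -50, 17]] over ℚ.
The invariant factors of A (the non-unit diagonal entries of the Smith normal form of xI - A over ℚ[x]) are x^3 - 3x + 4, each dividing the next. The characteristic polynomial is their product, x^3 - 3x + 4.

The rational canonical form is the block-diagonal matrix of companion matrices C(f_i):
R = [[0, 0, -4], [1, 0, 3], [0, 1, 0]].

Note the characteristic polynomial does not split into linear factors over ℚ, so A has no Jordan form over ℚ; the rational canonical form exists over any field.

R = [[0, 0, -4], [1, 0, 3], [0, 1, 0]]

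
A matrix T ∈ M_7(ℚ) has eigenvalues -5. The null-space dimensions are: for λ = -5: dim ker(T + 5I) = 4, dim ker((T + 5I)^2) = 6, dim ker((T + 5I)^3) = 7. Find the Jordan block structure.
λ = -5: successive nullity increments [4, 2, 1] count blocks of size ≥ k; block sizes are [3, 2, 1, 1].

Jordan blocks: (-5, 3), (-5, 2), (-5, 1), (-5, 1)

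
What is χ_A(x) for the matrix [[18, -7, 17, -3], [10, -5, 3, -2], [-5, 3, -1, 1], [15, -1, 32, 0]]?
xI - A = [[x - 18, 7, -17, 3], [-10, x + 5, -3, 2], [5, -3, x + 1, -1], [-15, 1, -32, x]].

Expanding det(xI - A) along the first row:
det(xI - A) = + (x - 18)·det([[x + 5, -3, 2], [-3, x + 1, -1], [1, -32, x]]) - (7)·det([[-10, -3, 2], [5, x + 1, -1], [-15, -32, x]]) + (-17)·det([[-10, x + 5, 2], [5, -3, -1], [-15, 1, x]]) - (3)·det([[-10, x + 5, -3], [5, -3, x + 1], [-15, 1, -32]]).

Evaluating gives χ_A(x) = x^4 - 12x^3 + 54x^2 - 108x + 81 = (x - 3)^4.

χ_A(x) = (x - 3)^4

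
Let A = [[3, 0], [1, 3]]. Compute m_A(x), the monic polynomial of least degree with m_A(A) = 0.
m_A(x) = (x - 3)^2

The characteristic polynomial factors as (x - 3)^2. The minimal polynomial is ∏(x - λ)^{k_λ} where k_λ is the size of the largest Jordan block at λ.

For λ = 3: rank(A - 3I) = 1, and the largest Jordan block has size 2 (the smallest k with rank((A - 3I)^k) = rank((A - 3I)^(k+1))).

So m_A(x) = (x - 3)^2.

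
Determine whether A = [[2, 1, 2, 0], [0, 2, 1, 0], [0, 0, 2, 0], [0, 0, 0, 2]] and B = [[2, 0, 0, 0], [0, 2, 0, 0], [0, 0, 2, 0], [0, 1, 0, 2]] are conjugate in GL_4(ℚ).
No.

Both have characteristic polynomial (x - 2)^4, but the minimal polynomial of A is (x - 2)^3 while the minimal polynomial of B is (x - 2)^2. The minimal polynomial is a similarity invariant, so A and B are not similar.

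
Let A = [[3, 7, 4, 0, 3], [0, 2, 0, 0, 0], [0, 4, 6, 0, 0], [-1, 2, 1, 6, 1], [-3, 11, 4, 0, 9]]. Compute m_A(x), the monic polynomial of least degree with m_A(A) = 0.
m_A(x) = (x - 6)^2(x - 2)

The characteristic polynomial factors as (x - 6)^4(x - 2). The minimal polynomial is ∏(x - λ)^{k_λ} where k_λ is the size of the largest Jordan block at λ.

For λ = 2: rank(A - 2I) = 4, and the largest Jordan block has size 1 (the smallest k with rank((A - 2I)^k) = rank((A - 2I)^(k+1))).
For λ = 6: rank(A - 6I) = 3, and the largest Jordan block has size 2 (the smallest k with rank((A - 6I)^k) = rank((A - 6I)^(k+1))).

So m_A(x) = (x - 6)^2(x - 2).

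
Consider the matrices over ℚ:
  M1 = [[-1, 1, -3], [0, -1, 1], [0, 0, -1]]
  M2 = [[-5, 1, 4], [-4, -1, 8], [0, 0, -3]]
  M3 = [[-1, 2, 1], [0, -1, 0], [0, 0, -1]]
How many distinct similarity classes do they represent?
3 classes: {M1}, {M2}, {M3}

Characteristic polynomials: χ_{M1} = (x + 1)^3, χ_{M2} = (x + 3)^3, χ_{M3} = (x + 1)^3.

{M1}: invariant factors (x + 1)^3.

{M2}: invariant factors x + 3, (x + 3)^2.

{M3}: invariant factors x + 1, (x + 1)^2.

Matrices are similar if and only if their invariant-factor lists agree; the partition into similarity classes is {M1}, {M2}, {M3}.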